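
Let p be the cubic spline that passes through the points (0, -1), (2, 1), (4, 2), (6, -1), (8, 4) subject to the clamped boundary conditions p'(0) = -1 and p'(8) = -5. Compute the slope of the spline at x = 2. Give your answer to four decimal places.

1.8304

Let m_i = p''(x_i). Step sizes h_i = 2, 2, 2, 2; slopes of the chords Δ_i = (y_(i+1) - y_i)/h_i = 1, 1/2, -3/2, 5/2.
  2·m_0 + 8·m_1 + 2·m_2 = 6(Δ_1 - Δ_0) = -3
  2·m_1 + 8·m_2 + 2·m_3 = 6(Δ_2 - Δ_1) = -12
  2·m_2 + 8·m_3 + 2·m_4 = 6(Δ_3 - Δ_2) = 24
Clamped end conditions give two more equations: 2h_0·m_0 + h_0·m_1 = 6(Δ_0 - p'(0)) = 12 and h_3·m_3 + 2h_3·m_4 = 6(p'(8) - Δ_3) = -45.
Forward elimination and back-substitution give m_0 = 355/112, m_1 = -19/56, m_2 = -53/16, m_3 = 425/56, m_4 = -1685/112.
On [2, 4], p'(x) = b_1 + 2c_1·(x - 2) + 3d_1·(x - 2)² with b_1 = Δ_1 - h_1(2m_1 + m_2)/6 = 205/112, c_1 = m_1/2 = -19/112, d_1 = (m_2 - m_1)/(6h_1) = -111/448. So p'(2) = 205/112.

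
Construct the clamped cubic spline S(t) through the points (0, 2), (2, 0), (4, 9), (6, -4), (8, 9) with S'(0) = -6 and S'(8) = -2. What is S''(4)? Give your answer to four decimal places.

Put m_i = S'' at the i-th knot. Here h = (2, 2, 2, 2) and Δ = (-1, 9/2, -13/2, 13/2), so the interior equations h_(i-1)·m_(i-1) + 2(h_(i-1)+h_i)·m_i + h_i·m_(i+1) = 6(Δ_i − Δ_(i-1)) read
  2·m_0 + 8·m_1 + 2·m_2 = 6(Δ_1 - Δ_0) = 33
  2·m_1 + 8·m_2 + 2·m_3 = 6(Δ_2 - Δ_1) = -66
  2·m_2 + 8·m_3 + 2·m_4 = 6(Δ_3 - Δ_2) = 78
Clamped end conditions give two more equations: 2h_0·m_0 + h_0·m_1 = 6(Δ_0 - S'(0)) = 30 and h_3·m_3 + 2h_3·m_4 = 6(S'(8) - Δ_3) = -51.
Solving the tridiagonal system: m_0 = 461/112, m_1 = 379/56, m_2 = -235/16, m_3 = 1063/56, m_4 = -2491/112.

-14.6875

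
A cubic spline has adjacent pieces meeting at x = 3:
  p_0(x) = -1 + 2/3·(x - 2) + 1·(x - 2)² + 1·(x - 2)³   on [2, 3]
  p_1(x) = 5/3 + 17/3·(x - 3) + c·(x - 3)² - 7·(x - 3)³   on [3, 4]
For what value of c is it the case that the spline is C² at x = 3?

p_0''(x) = 2 + 6·(x - 2), so p_0''(3) = 8. On the right, p_1''(3) = 2c, so c = 4.

4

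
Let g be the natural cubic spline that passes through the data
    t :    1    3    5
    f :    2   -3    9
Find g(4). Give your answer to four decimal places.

With σ_i denoting the second derivative at x_i, h_i = 2, 2, and Δ_i = (y_(i+1) − y_i)/h_i = -5/2, 6:
  2·σ_0 + 8·σ_1 + 2·σ_2 = 6(Δ_1 - Δ_0) = 51
Natural end conditions: σ_0 = σ_2 = 0.
Hence σ_0 = 0, σ_1 = 51/8, σ_2 = 0.
On [3, 5], g(t) = -3 + 7/4·(t - 3) + 51/16·(t - 3)² - 17/32·(t - 3)³.
With (t - 3) = 1: g(4) = 45/32.

1.4063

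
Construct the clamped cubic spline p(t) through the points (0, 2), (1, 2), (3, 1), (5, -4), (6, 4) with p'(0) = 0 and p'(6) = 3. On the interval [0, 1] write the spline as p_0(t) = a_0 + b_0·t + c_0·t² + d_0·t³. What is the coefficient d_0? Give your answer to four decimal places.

0.4091

Put M_i = p'' at the i-th knot. Here h = (1, 2, 2, 1) and Δ = (0, -1/2, -5/2, 8), so the interior equations h_(i-1)·M_(i-1) + 2(h_(i-1)+h_i)·M_i + h_i·M_(i+1) = 6(Δ_i − Δ_(i-1)) read
  1·M_0 + 6·M_1 + 2·M_2 = 6(Δ_1 - Δ_0) = -3
  2·M_1 + 8·M_2 + 2·M_3 = 6(Δ_2 - Δ_1) = -12
  2·M_2 + 6·M_3 + 1·M_4 = 6(Δ_3 - Δ_2) = 63
Clamped end conditions give two more equations: 2h_0·M_0 + h_0·M_1 = 6(Δ_0 - p'(0)) = 0 and h_3·M_3 + 2h_3·M_4 = 6(p'(6) - Δ_3) = -30.
Solving: M_0 = -9/11, M_1 = 18/11, M_2 = -6, M_3 = 180/11, M_4 = -255/11.
On [0, 1], with p_0(t) = a_0 + b_0·t + c_0·t² + d_0·t³: c_0 = M_0/2 = -9/22, d_0 = (M_1 - M_0)/(6h_0) = 9/22, b_0 = Δ_0 - h_0(2M_0 + M_1)/6 = 0.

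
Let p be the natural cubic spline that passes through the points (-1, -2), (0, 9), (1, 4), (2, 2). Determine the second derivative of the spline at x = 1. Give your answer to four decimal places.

Write σ_i for p''(x_i). With h_i = 1, 1, 1 and divided differences Δ_i = 11, -5, -2, the continuity of p' gives the tridiagonal system
  1·σ_0 + 4·σ_1 + 1·σ_2 = 6(Δ_1 - Δ_0) = -96
  1·σ_1 + 4·σ_2 + 1·σ_3 = 6(Δ_2 - Δ_1) = 18
Natural end conditions: σ_0 = σ_3 = 0.
Solving: σ_0 = 0, σ_1 = -134/5, σ_2 = 56/5, σ_3 = 0.

11.2000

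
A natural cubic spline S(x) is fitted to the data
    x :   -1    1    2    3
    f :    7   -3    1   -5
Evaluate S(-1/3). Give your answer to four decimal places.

Write M_i for S''(x_i). With h_i = 2, 1, 1 and divided differences Δ_i = -5, 4, -6, the continuity of S' gives the tridiagonal system
  2·M_0 + 6·M_1 + 1·M_2 = 6(Δ_1 - Δ_0) = 54
  1·M_1 + 4·M_2 + 1·M_3 = 6(Δ_2 - Δ_1) = -60
Natural end conditions: M_0 = M_3 = 0.
Solving the tridiagonal system: M_0 = 0, M_1 = 12, M_2 = -18, M_3 = 0.
On [-1, 1], S(x) = 7 - 9·(x + 1) + 0·(x + 1)² + 1·(x + 1)³.
With (x + 1) = 2/3: S(-1/3) = 35/27.

1.2963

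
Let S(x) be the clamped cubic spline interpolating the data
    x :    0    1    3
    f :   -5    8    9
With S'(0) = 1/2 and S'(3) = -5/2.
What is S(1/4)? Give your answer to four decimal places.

Put M_i = S'' at the i-th knot. Here h = (1, 2) and Δ = (13, 1/2), so the interior equations h_(i-1)·M_(i-1) + 2(h_(i-1)+h_i)·M_i + h_i·M_(i+1) = 6(Δ_i − Δ_(i-1)) read
  1·M_0 + 6·M_1 + 2·M_2 = 6(Δ_1 - Δ_0) = -75
Clamped end conditions give two more equations: 2h_0·M_0 + h_0·M_1 = 6(Δ_0 - S'(0)) = 75 and h_1·M_1 + 2h_1·M_2 = 6(S'(3) - Δ_1) = -18.
Forward elimination and back-substitution give M_0 = 49, M_1 = -23, M_2 = 7.
On [0, 1], S(x) = -5 + 1/2·x + 49/2·x² - 12·x³.
With x = 1/4: S(1/4) = -113/32.

-3.5313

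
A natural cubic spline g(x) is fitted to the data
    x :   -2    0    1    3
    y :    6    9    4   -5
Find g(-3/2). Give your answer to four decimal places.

7.8080

Put M_i = g'' at the i-th knot. Here h = (2, 1, 2) and Δ = (3/2, -5, -9/2), so the interior equations h_(i-1)·M_(i-1) + 2(h_(i-1)+h_i)·M_i + h_i·M_(i+1) = 6(Δ_i − Δ_(i-1)) read
  2·M_0 + 6·M_1 + 1·M_2 = 6(Δ_1 - Δ_0) = -39
  1·M_1 + 6·M_2 + 2·M_3 = 6(Δ_2 - Δ_1) = 3
Natural end conditions: M_0 = M_3 = 0.
Solving the tridiagonal system: M_0 = 0, M_1 = -237/35, M_2 = 57/35, M_3 = 0.
On [-2, 0], g(x) = 6 + 263/70·(x + 2) + 0·(x + 2)² - 79/140·(x + 2)³.
With (x + 2) = 1/2: g(-3/2) = 1749/224.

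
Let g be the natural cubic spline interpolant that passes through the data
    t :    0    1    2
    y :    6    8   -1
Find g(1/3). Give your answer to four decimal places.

7.4815

With σ_i denoting the second derivative at x_i, h_i = 1, 1, and Δ_i = (y_(i+1) − y_i)/h_i = 2, -9:
  1·σ_0 + 4·σ_1 + 1·σ_2 = 6(Δ_1 - Δ_0) = -66
Natural end conditions: σ_0 = σ_2 = 0.
Solving the tridiagonal system: σ_0 = 0, σ_1 = -33/2, σ_2 = 0.
On [0, 1], g(t) = 6 + 19/4·t + 0·t² - 11/4·t³.
With t = 1/3: g(1/3) = 202/27.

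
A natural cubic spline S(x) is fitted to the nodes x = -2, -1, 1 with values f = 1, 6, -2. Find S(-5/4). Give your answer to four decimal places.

Write M_i for S''(x_i). With h_i = 1, 2 and divided differences Δ_i = 5, -4, the continuity of S' gives the tridiagonal system
  1·M_0 + 6·M_1 + 2·M_2 = 6(Δ_1 - Δ_0) = -54
Natural end conditions: M_0 = M_2 = 0.
Solving the tridiagonal system: M_0 = 0, M_1 = -9, M_2 = 0.
On [-2, -1], S(x) = 1 + 13/2·(x + 2) + 0·(x + 2)² - 3/2·(x + 2)³.
With (x + 2) = 3/4: S(-5/4) = 671/128.

5.2422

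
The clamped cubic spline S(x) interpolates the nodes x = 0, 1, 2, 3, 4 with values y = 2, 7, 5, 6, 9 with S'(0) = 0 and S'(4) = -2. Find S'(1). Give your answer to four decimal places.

2.8750

Put m_i = S'' at the i-th knot. Here h = (1, 1, 1, 1) and Δ = (5, -2, 1, 3), so the interior equations h_(i-1)·m_(i-1) + 2(h_(i-1)+h_i)·m_i + h_i·m_(i+1) = 6(Δ_i − Δ_(i-1)) read
  1·m_0 + 4·m_1 + 1·m_2 = 6(Δ_1 - Δ_0) = -42
  1·m_1 + 4·m_2 + 1·m_3 = 6(Δ_2 - Δ_1) = 18
  1·m_2 + 4·m_3 + 1·m_4 = 6(Δ_3 - Δ_2) = 12
Clamped end conditions give two more equations: 2h_0·m_0 + h_0·m_1 = 6(Δ_0 - S'(0)) = 30 and h_3·m_3 + 2h_3·m_4 = 6(S'(4) - Δ_3) = -30.
Solving the tridiagonal system: m_0 = 97/4, m_1 = -37/2, m_2 = 31/4, m_3 = 11/2, m_4 = -71/4.
On [1, 2], S'(x) = b_1 + 2c_1·(x - 1) + 3d_1·(x - 1)² with b_1 = Δ_1 - h_1(2m_1 + m_2)/6 = 23/8, c_1 = m_1/2 = -37/4, d_1 = (m_2 - m_1)/(6h_1) = 35/8. So S'(1) = 23/8.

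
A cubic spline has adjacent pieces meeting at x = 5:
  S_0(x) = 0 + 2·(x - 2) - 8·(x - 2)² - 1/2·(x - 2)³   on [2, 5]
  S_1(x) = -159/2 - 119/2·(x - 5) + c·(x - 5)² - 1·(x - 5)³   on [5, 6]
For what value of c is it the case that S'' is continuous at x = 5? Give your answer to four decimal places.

S_0''(x) = -16 - 3·(x - 2), so S_0''(5) = -25. On the right, S_1''(5) = 2c, so c = -25/2.

-12.5000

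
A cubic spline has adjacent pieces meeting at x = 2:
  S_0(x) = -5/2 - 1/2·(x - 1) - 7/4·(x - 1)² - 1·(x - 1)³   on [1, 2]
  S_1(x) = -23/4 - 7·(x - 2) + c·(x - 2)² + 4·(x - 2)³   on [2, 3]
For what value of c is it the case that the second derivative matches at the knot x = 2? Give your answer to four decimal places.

-4.7500

S_0''(x) = -7/2 - 6·(x - 1), so S_0''(2) = -19/2. On the right, S_1''(2) = 2c, so c = -19/4.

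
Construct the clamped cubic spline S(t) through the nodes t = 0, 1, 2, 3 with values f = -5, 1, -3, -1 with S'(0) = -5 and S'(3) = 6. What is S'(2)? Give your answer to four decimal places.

Write M_i for S''(x_i). With h_i = 1, 1, 1 and divided differences Δ_i = 6, -4, 2, the continuity of S' gives the tridiagonal system
  1·M_0 + 4·M_1 + 1·M_2 = 6(Δ_1 - Δ_0) = -60
  1·M_1 + 4·M_2 + 1·M_3 = 6(Δ_2 - Δ_1) = 36
Clamped end conditions give two more equations: 2h_0·M_0 + h_0·M_1 = 6(Δ_0 - S'(0)) = 66 and h_2·M_2 + 2h_2·M_3 = 6(S'(3) - Δ_2) = 24.
Forward elimination and back-substitution give M_0 = 728/15, M_1 = -466/15, M_2 = 236/15, M_3 = 62/15.
On [2, 3], S'(t) = b_2 + 2c_2·(t - 2) + 3d_2·(t - 2)² with b_2 = Δ_2 - h_2(2M_2 + M_3)/6 = -59/15, c_2 = M_2/2 = 118/15, d_2 = (M_3 - M_2)/(6h_2) = -29/15. So S'(2) = -59/15.

-3.9333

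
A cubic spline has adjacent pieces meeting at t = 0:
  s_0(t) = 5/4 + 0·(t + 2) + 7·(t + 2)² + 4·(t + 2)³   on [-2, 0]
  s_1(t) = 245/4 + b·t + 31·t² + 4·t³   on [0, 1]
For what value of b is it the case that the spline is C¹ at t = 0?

s_0'(t) = 0 + 14·(t + 2) + 12·(t + 2)², so s_0'(0) = 76. On the right, s_1'(0) = b, so b = 76.

76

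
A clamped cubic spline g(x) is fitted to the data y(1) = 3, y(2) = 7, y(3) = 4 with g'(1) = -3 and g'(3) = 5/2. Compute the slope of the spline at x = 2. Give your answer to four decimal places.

0.8750

Let m_i = g''(x_i). Step sizes h_i = 1, 1; slopes of the chords Δ_i = (y_(i+1) - y_i)/h_i = 4, -3.
  1·m_0 + 4·m_1 + 1·m_2 = 6(Δ_1 - Δ_0) = -42
Clamped end conditions give two more equations: 2h_0·m_0 + h_0·m_1 = 6(Δ_0 - g'(1)) = 42 and h_1·m_1 + 2h_1·m_2 = 6(g'(3) - Δ_1) = 33.
Hence m_0 = 137/4, m_1 = -53/2, m_2 = 119/4.
On [2, 3], g'(x) = b_1 + 2c_1·(x - 2) + 3d_1·(x - 2)² with b_1 = Δ_1 - h_1(2m_1 + m_2)/6 = 7/8, c_1 = m_1/2 = -53/4, d_1 = (m_2 - m_1)/(6h_1) = 75/8. So g'(2) = 7/8.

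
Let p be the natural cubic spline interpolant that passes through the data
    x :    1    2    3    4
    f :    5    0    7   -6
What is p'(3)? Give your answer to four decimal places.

With M_i denoting the second derivative at x_i, h_i = 1, 1, 1, and Δ_i = (y_(i+1) − y_i)/h_i = -5, 7, -13:
  1·M_0 + 4·M_1 + 1·M_2 = 6(Δ_1 - Δ_0) = 72
  1·M_1 + 4·M_2 + 1·M_3 = 6(Δ_2 - Δ_1) = -120
Natural end conditions: M_0 = M_3 = 0.
Hence M_0 = 0, M_1 = 136/5, M_2 = -184/5, M_3 = 0.
On [3, 4], p'(x) = b_2 + 2c_2·(x - 3) + 3d_2·(x - 3)² with b_2 = Δ_2 - h_2(2M_2 + M_3)/6 = -11/15, c_2 = M_2/2 = -92/5, d_2 = (M_3 - M_2)/(6h_2) = 92/15. So p'(3) = -11/15.

-0.7333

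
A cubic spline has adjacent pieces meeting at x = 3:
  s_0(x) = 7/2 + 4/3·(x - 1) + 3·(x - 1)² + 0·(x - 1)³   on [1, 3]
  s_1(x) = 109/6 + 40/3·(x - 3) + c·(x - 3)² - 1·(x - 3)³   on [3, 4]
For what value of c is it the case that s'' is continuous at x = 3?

s_0''(x) = 6 + 0·(x - 1), so s_0''(3) = 6. On the right, s_1''(3) = 2c, so c = 3.

3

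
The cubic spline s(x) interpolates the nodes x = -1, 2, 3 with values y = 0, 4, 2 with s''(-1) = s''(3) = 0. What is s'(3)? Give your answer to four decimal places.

Let M_i = s''(x_i). Step sizes h_i = 3, 1; slopes of the chords Δ_i = (y_(i+1) - y_i)/h_i = 4/3, -2.
  3·M_0 + 8·M_1 + 1·M_2 = 6(Δ_1 - Δ_0) = -20
Natural end conditions: M_0 = M_2 = 0.
Solving: M_0 = 0, M_1 = -5/2, M_2 = 0.
On [2, 3], s'(x) = b_1 + 2c_1·(x - 2) + 3d_1·(x - 2)² with b_1 = Δ_1 - h_1(2M_1 + M_2)/6 = -7/6, c_1 = M_1/2 = -5/4, d_1 = (M_2 - M_1)/(6h_1) = 5/12. So s'(3) = -29/12.

-2.4167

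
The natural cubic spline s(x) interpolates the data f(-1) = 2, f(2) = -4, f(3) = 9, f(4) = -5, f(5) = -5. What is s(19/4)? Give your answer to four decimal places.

-6.3436

Let M_i = s''(x_i). Step sizes h_i = 3, 1, 1, 1; slopes of the chords Δ_i = (y_(i+1) - y_i)/h_i = -2, 13, -14, 0.
  3·M_0 + 8·M_1 + 1·M_2 = 6(Δ_1 - Δ_0) = 90
  1·M_1 + 4·M_2 + 1·M_3 = 6(Δ_2 - Δ_1) = -162
  1·M_2 + 4·M_3 + 1·M_4 = 6(Δ_3 - Δ_2) = 84
Natural end conditions: M_0 = M_4 = 0.
Forward elimination and back-substitution give M_0 = 0, M_1 = 1041/58, M_2 = -1554/29, M_3 = 1995/58, M_4 = 0.
On [4, 5], s(x) = -5 - 665/58·(x - 4) + 1995/116·(x - 4)² - 665/116·(x - 4)³.
With (x - 4) = 3/4: s(19/4) = -47095/7424.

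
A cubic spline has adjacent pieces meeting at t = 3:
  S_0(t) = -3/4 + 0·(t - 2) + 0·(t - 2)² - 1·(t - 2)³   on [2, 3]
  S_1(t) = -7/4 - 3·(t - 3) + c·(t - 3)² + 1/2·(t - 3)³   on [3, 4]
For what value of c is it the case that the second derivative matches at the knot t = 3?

S_0''(t) = 0 - 6·(t - 2), so S_0''(3) = -6. On the right, S_1''(3) = 2c, so c = -3.

-3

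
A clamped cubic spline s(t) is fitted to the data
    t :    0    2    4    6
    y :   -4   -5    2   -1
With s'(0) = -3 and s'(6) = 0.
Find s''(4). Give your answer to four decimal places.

-6.1000

Write σ_i for s''(x_i). With h_i = 2, 2, 2 and divided differences Δ_i = -1/2, 7/2, -3/2, the continuity of s' gives the tridiagonal system
  2·σ_0 + 8·σ_1 + 2·σ_2 = 6(Δ_1 - Δ_0) = 24
  2·σ_1 + 8·σ_2 + 2·σ_3 = 6(Δ_2 - Δ_1) = -30
Clamped end conditions give two more equations: 2h_0·σ_0 + h_0·σ_1 = 6(Δ_0 - s'(0)) = 15 and h_2·σ_2 + 2h_2·σ_3 = 6(s'(6) - Δ_2) = 9.
Forward elimination and back-substitution give σ_0 = 17/10, σ_1 = 41/10, σ_2 = -61/10, σ_3 = 53/10.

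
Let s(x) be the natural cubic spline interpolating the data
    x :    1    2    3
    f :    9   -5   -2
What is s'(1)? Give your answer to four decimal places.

-18.2500

Put M_i = s'' at the i-th knot. Here h = (1, 1) and Δ = (-14, 3), so the interior equations h_(i-1)·M_(i-1) + 2(h_(i-1)+h_i)·M_i + h_i·M_(i+1) = 6(Δ_i − Δ_(i-1)) read
  1·M_0 + 4·M_1 + 1·M_2 = 6(Δ_1 - Δ_0) = 102
Natural end conditions: M_0 = M_2 = 0.
Solving the tridiagonal system: M_0 = 0, M_1 = 51/2, M_2 = 0.
On [1, 2], s'(x) = b_0 + 2c_0·(x - 1) + 3d_0·(x - 1)² with b_0 = Δ_0 - h_0(2M_0 + M_1)/6 = -73/4, c_0 = M_0/2 = 0, d_0 = (M_1 - M_0)/(6h_0) = 17/4. So s'(1) = -73/4.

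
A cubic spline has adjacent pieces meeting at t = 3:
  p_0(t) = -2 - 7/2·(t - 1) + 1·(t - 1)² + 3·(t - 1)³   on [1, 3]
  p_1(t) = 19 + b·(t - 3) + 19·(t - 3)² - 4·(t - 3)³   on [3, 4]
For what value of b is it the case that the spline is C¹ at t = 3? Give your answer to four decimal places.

p_0'(t) = -7/2 + 2·(t - 1) + 9·(t - 1)², so p_0'(3) = 73/2. On the right, p_1'(3) = b, so b = 73/2.

36.5000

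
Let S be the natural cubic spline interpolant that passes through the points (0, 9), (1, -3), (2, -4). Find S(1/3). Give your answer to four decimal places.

4.1852

Put m_i = S'' at the i-th knot. Here h = (1, 1) and Δ = (-12, -1), so the interior equations h_(i-1)·m_(i-1) + 2(h_(i-1)+h_i)·m_i + h_i·m_(i+1) = 6(Δ_i − Δ_(i-1)) read
  1·m_0 + 4·m_1 + 1·m_2 = 6(Δ_1 - Δ_0) = 66
Natural end conditions: m_0 = m_2 = 0.
Hence m_0 = 0, m_1 = 33/2, m_2 = 0.
On [0, 1], S(t) = 9 - 59/4·t + 0·t² + 11/4·t³.
With t = 1/3: S(1/3) = 113/27.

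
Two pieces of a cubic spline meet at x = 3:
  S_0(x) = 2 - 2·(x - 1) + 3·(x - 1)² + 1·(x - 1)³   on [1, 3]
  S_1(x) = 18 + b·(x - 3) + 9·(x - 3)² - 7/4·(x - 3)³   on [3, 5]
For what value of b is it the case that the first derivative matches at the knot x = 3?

22

S_0'(x) = -2 + 6·(x - 1) + 3·(x - 1)², so S_0'(3) = 22. On the right, S_1'(3) = b, so b = 22.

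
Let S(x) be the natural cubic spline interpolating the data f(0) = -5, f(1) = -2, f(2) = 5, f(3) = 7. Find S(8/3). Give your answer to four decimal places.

With σ_i denoting the second derivative at x_i, h_i = 1, 1, 1, and Δ_i = (y_(i+1) − y_i)/h_i = 3, 7, 2:
  1·σ_0 + 4·σ_1 + 1·σ_2 = 6(Δ_1 - Δ_0) = 24
  1·σ_1 + 4·σ_2 + 1·σ_3 = 6(Δ_2 - Δ_1) = -30
Natural end conditions: σ_0 = σ_3 = 0.
Solving the tridiagonal system: σ_0 = 0, σ_1 = 42/5, σ_2 = -48/5, σ_3 = 0.
On [2, 3], S(x) = 5 + 26/5·(x - 2) - 24/5·(x - 2)² + 8/5·(x - 2)³.
With (x - 2) = 2/3: S(8/3) = 919/135.

6.8074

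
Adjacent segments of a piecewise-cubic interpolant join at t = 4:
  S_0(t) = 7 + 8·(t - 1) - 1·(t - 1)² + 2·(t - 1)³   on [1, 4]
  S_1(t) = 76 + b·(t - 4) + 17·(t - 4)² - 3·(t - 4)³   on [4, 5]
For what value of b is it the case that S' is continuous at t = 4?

S_0'(t) = 8 - 2·(t - 1) + 6·(t - 1)², so S_0'(4) = 56. On the right, S_1'(4) = b, so b = 56.

56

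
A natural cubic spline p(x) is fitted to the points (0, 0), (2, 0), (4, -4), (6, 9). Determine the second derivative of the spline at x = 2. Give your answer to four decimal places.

Let m_i = p''(x_i). Step sizes h_i = 2, 2, 2; slopes of the chords Δ_i = (y_(i+1) - y_i)/h_i = 0, -2, 13/2.
  2·m_0 + 8·m_1 + 2·m_2 = 6(Δ_1 - Δ_0) = -12
  2·m_1 + 8·m_2 + 2·m_3 = 6(Δ_2 - Δ_1) = 51
Natural end conditions: m_0 = m_3 = 0.
Solving the tridiagonal system: m_0 = 0, m_1 = -33/10, m_2 = 36/5, m_3 = 0.

-3.3000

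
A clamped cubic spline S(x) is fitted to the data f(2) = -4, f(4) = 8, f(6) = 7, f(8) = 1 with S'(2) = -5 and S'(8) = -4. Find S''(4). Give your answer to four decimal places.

-10.6667

Let m_i = S''(x_i). Step sizes h_i = 2, 2, 2; slopes of the chords Δ_i = (y_(i+1) - y_i)/h_i = 6, -1/2, -3.
  2·m_0 + 8·m_1 + 2·m_2 = 6(Δ_1 - Δ_0) = -39
  2·m_1 + 8·m_2 + 2·m_3 = 6(Δ_2 - Δ_1) = -15
Clamped end conditions give two more equations: 2h_0·m_0 + h_0·m_1 = 6(Δ_0 - S'(2)) = 66 and h_2·m_2 + 2h_2·m_3 = 6(S'(8) - Δ_2) = -6.
Solving: m_0 = 131/6, m_1 = -32/3, m_2 = 4/3, m_3 = -13/6.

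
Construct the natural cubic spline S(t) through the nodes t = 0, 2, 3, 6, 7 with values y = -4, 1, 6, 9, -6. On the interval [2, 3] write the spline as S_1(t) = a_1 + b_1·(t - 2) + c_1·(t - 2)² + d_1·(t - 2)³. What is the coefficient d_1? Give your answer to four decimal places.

-0.1413

With σ_i denoting the second derivative at x_i, h_i = 2, 1, 3, 1, and Δ_i = (y_(i+1) − y_i)/h_i = 5/2, 5, 1, -15:
  2·σ_0 + 6·σ_1 + 1·σ_2 = 6(Δ_1 - Δ_0) = 15
  1·σ_1 + 8·σ_2 + 3·σ_3 = 6(Δ_2 - Δ_1) = -24
  3·σ_2 + 8·σ_3 + 1·σ_4 = 6(Δ_3 - Δ_2) = -96
Natural end conditions: σ_0 = σ_4 = 0.
Hence σ_0 = 0, σ_1 = 729/322, σ_2 = 228/161, σ_3 = -4035/322, σ_4 = 0.
On [2, 3], with S_1(t) = a_1 + b_1·(t - 2) + c_1·(t - 2)² + d_1·(t - 2)³: c_1 = σ_1/2 = 729/644, d_1 = (σ_2 - σ_1)/(6h_1) = -13/92, b_1 = Δ_1 - h_1(2σ_1 + σ_2)/6 = 1291/322.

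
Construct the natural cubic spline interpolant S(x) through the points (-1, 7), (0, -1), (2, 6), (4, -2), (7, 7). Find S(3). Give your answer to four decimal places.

3.1538

Let σ_i = S''(x_i). Step sizes h_i = 1, 2, 2, 3; slopes of the chords Δ_i = (y_(i+1) - y_i)/h_i = -8, 7/2, -4, 3.
  1·σ_0 + 6·σ_1 + 2·σ_2 = 6(Δ_1 - Δ_0) = 69
  2·σ_1 + 8·σ_2 + 2·σ_3 = 6(Δ_2 - Δ_1) = -45
  2·σ_2 + 10·σ_3 + 3·σ_4 = 6(Δ_3 - Δ_2) = 42
Natural end conditions: σ_0 = σ_4 = 0.
Solving: σ_0 = 0, σ_1 = 789/52, σ_2 = -573/52, σ_3 = 333/52, σ_4 = 0.
On [2, 4], S(x) = 6 + 63/52·(x - 2) - 573/104·(x - 2)² + 151/104·(x - 2)³.
With (x - 2) = 1: S(3) = 41/13.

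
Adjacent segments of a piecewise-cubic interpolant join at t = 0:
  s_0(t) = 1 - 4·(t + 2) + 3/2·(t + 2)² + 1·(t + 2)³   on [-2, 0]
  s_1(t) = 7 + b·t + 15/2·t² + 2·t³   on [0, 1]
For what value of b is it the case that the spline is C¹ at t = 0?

14

s_0'(t) = -4 + 3·(t + 2) + 3·(t + 2)², so s_0'(0) = 14. On the right, s_1'(0) = b, so b = 14.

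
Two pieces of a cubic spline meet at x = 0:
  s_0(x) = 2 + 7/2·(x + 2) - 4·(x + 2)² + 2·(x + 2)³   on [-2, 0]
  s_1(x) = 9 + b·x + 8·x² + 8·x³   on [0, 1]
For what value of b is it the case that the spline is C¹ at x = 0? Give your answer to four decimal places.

s_0'(x) = 7/2 - 8·(x + 2) + 6·(x + 2)², so s_0'(0) = 23/2. On the right, s_1'(0) = b, so b = 23/2.

11.5000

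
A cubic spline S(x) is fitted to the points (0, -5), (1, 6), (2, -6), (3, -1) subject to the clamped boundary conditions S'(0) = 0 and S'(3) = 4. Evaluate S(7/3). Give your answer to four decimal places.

-5.9580

Put σ_i = S'' at the i-th knot. Here h = (1, 1, 1) and Δ = (11, -12, 5), so the interior equations h_(i-1)·σ_(i-1) + 2(h_(i-1)+h_i)·σ_i + h_i·σ_(i+1) = 6(Δ_i − Δ_(i-1)) read
  1·σ_0 + 4·σ_1 + 1·σ_2 = 6(Δ_1 - Δ_0) = -138
  1·σ_1 + 4·σ_2 + 1·σ_3 = 6(Δ_2 - Δ_1) = 102
Clamped end conditions give two more equations: 2h_0·σ_0 + h_0·σ_1 = 6(Δ_0 - S'(0)) = 66 and h_2·σ_2 + 2h_2·σ_3 = 6(S'(3) - Δ_2) = -6.
Hence σ_0 = 964/15, σ_1 = -938/15, σ_2 = 718/15, σ_3 = -404/15.
On [2, 3], S(x) = -6 - 97/15·(x - 2) + 359/15·(x - 2)² - 187/15·(x - 2)³.
With (x - 2) = 1/3: S(7/3) = -2413/405.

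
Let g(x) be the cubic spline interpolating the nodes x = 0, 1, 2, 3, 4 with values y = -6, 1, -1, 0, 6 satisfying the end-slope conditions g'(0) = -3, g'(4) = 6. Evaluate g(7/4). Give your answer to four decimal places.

With σ_i denoting the second derivative at x_i, h_i = 1, 1, 1, 1, and Δ_i = (y_(i+1) − y_i)/h_i = 7, -2, 1, 6:
  1·σ_0 + 4·σ_1 + 1·σ_2 = 6(Δ_1 - Δ_0) = -54
  1·σ_1 + 4·σ_2 + 1·σ_3 = 6(Δ_2 - Δ_1) = 18
  1·σ_2 + 4·σ_3 + 1·σ_4 = 6(Δ_3 - Δ_2) = 30
Clamped end conditions give two more equations: 2h_0·σ_0 + h_0·σ_1 = 6(Δ_0 - g'(0)) = 60 and h_3·σ_3 + 2h_3·σ_4 = 6(g'(4) - Δ_3) = 0.
Solving the tridiagonal system: σ_0 = 1215/28, σ_1 = -375/14, σ_2 = 39/4, σ_3 = 81/14, σ_4 = -81/28.
On [1, 2], g(x) = 1 + 297/56·(x - 1) - 375/28·(x - 1)² + 341/56·(x - 1)³.
With (x - 1) = 3/4: g(7/4) = 47/3584.

0.0131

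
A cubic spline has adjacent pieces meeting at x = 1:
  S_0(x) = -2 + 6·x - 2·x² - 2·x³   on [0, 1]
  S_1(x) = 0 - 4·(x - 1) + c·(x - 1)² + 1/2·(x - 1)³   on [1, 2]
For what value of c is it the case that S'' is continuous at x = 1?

S_0''(x) = -4 - 12·x, so S_0''(1) = -16. On the right, S_1''(1) = 2c, so c = -8.

-8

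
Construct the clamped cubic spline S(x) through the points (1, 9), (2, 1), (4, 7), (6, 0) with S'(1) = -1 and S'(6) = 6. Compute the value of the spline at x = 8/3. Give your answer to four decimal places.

0.7971

With M_i denoting the second derivative at x_i, h_i = 1, 2, 2, and Δ_i = (y_(i+1) − y_i)/h_i = -8, 3, -7/2:
  1·M_0 + 6·M_1 + 2·M_2 = 6(Δ_1 - Δ_0) = 66
  2·M_1 + 8·M_2 + 2·M_3 = 6(Δ_2 - Δ_1) = -39
Clamped end conditions give two more equations: 2h_0·M_0 + h_0·M_1 = 6(Δ_0 - S'(1)) = -42 and h_2·M_2 + 2h_2·M_3 = 6(S'(6) - Δ_2) = 57.
Solving: M_0 = -731/23, M_1 = 496/23, M_2 = -727/46, M_3 = 1019/46.
On [2, 4], S(x) = 1 - 281/46·(x - 2) + 248/23·(x - 2)² - 573/184·(x - 2)³.
With (x - 2) = 2/3: S(8/3) = 55/69.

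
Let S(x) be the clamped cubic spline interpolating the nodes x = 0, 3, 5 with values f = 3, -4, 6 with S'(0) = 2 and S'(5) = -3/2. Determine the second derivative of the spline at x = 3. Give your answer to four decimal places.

With m_i denoting the second derivative at x_i, h_i = 3, 2, and Δ_i = (y_(i+1) − y_i)/h_i = -7/3, 5:
  3·m_0 + 10·m_1 + 2·m_2 = 6(Δ_1 - Δ_0) = 44
Clamped end conditions give two more equations: 2h_0·m_0 + h_0·m_1 = 6(Δ_0 - S'(0)) = -26 and h_1·m_1 + 2h_1·m_2 = 6(S'(5) - Δ_1) = -39.
Forward elimination and back-substitution give m_0 = -283/30, m_1 = 51/5, m_2 = -297/20.

10.2000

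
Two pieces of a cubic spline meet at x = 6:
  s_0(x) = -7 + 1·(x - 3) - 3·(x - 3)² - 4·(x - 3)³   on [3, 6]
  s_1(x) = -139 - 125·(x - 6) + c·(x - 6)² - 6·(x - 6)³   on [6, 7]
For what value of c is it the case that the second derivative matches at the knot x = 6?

s_0''(x) = -6 - 24·(x - 3), so s_0''(6) = -78. On the right, s_1''(6) = 2c, so c = -39.

-39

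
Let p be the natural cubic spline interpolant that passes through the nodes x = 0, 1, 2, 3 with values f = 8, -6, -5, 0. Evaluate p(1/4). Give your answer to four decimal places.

Write M_i for p''(x_i). With h_i = 1, 1, 1 and divided differences Δ_i = -14, 1, 5, the continuity of p' gives the tridiagonal system
  1·M_0 + 4·M_1 + 1·M_2 = 6(Δ_1 - Δ_0) = 90
  1·M_1 + 4·M_2 + 1·M_3 = 6(Δ_2 - Δ_1) = 24
Natural end conditions: M_0 = M_3 = 0.
Solving: M_0 = 0, M_1 = 112/5, M_2 = 2/5, M_3 = 0.
On [0, 1], p(x) = 8 - 266/15·x + 0·x² + 56/15·x³.
With x = 1/4: p(1/4) = 29/8.

3.6250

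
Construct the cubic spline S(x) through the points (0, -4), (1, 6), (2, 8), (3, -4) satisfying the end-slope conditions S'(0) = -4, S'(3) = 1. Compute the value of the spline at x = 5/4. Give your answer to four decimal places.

8.6156

Write M_i for S''(x_i). With h_i = 1, 1, 1 and divided differences Δ_i = 10, 2, -12, the continuity of S' gives the tridiagonal system
  1·M_0 + 4·M_1 + 1·M_2 = 6(Δ_1 - Δ_0) = -48
  1·M_1 + 4·M_2 + 1·M_3 = 6(Δ_2 - Δ_1) = -84
Clamped end conditions give two more equations: 2h_0·M_0 + h_0·M_1 = 6(Δ_0 - S'(0)) = 84 and h_2·M_2 + 2h_2·M_3 = 6(S'(3) - Δ_2) = 78.
Solving: M_0 = 758/15, M_1 = -256/15, M_2 = -454/15, M_3 = 812/15.
On [1, 2], S(x) = 6 + 191/15·(x - 1) - 128/15·(x - 1)² - 11/5·(x - 1)³.
With (x - 1) = 1/4: S(5/4) = 2757/320.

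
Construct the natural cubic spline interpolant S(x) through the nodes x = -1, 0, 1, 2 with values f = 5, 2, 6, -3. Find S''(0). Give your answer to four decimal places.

16.4000

Put σ_i = S'' at the i-th knot. Here h = (1, 1, 1) and Δ = (-3, 4, -9), so the interior equations h_(i-1)·σ_(i-1) + 2(h_(i-1)+h_i)·σ_i + h_i·σ_(i+1) = 6(Δ_i − Δ_(i-1)) read
  1·σ_0 + 4·σ_1 + 1·σ_2 = 6(Δ_1 - Δ_0) = 42
  1·σ_1 + 4·σ_2 + 1·σ_3 = 6(Δ_2 - Δ_1) = -78
Natural end conditions: σ_0 = σ_3 = 0.
Solving: σ_0 = 0, σ_1 = 82/5, σ_2 = -118/5, σ_3 = 0.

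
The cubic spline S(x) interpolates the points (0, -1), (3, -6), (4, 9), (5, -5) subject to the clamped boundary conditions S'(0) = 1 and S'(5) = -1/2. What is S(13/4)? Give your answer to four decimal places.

With M_i denoting the second derivative at x_i, h_i = 3, 1, 1, and Δ_i = (y_(i+1) − y_i)/h_i = -5/3, 15, -14:
  3·M_0 + 8·M_1 + 1·M_2 = 6(Δ_1 - Δ_0) = 100
  1·M_1 + 4·M_2 + 1·M_3 = 6(Δ_2 - Δ_1) = -174
Clamped end conditions give two more equations: 2h_0·M_0 + h_0·M_1 = 6(Δ_0 - S'(0)) = -16 and h_2·M_2 + 2h_2·M_3 = 6(S'(5) - Δ_2) = 81.
Forward elimination and back-substitution give M_0 = -1417/87, M_1 = 790/29, M_2 = -2003/29, M_3 = 2176/29.
On [3, 4], S(x) = -6 + 1011/58·(x - 3) + 395/29·(x - 3)² - 931/58·(x - 3)³.
With (x - 3) = 1/4: S(13/4) = -3867/3712.

-1.0418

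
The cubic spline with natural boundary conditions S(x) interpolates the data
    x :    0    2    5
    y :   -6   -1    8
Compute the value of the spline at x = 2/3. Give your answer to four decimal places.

-4.3926

Let σ_i = S''(x_i). Step sizes h_i = 2, 3; slopes of the chords Δ_i = (y_(i+1) - y_i)/h_i = 5/2, 3.
  2·σ_0 + 10·σ_1 + 3·σ_2 = 6(Δ_1 - Δ_0) = 3
Natural end conditions: σ_0 = σ_2 = 0.
Solving: σ_0 = 0, σ_1 = 3/10, σ_2 = 0.
On [0, 2], S(x) = -6 + 12/5·x + 0·x² + 1/40·x³.
With x = 2/3: S(2/3) = -593/135.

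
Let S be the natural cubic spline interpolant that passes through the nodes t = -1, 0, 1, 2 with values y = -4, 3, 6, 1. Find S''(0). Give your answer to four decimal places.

-3.2000

Write M_i for S''(x_i). With h_i = 1, 1, 1 and divided differences Δ_i = 7, 3, -5, the continuity of S' gives the tridiagonal system
  1·M_0 + 4·M_1 + 1·M_2 = 6(Δ_1 - Δ_0) = -24
  1·M_1 + 4·M_2 + 1·M_3 = 6(Δ_2 - Δ_1) = -48
Natural end conditions: M_0 = M_3 = 0.
Solving: M_0 = 0, M_1 = -16/5, M_2 = -56/5, M_3 = 0.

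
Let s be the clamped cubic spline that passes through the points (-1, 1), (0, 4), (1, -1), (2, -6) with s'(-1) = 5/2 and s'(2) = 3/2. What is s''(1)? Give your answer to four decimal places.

-1.6667

Put m_i = s'' at the i-th knot. Here h = (1, 1, 1) and Δ = (3, -5, -5), so the interior equations h_(i-1)·m_(i-1) + 2(h_(i-1)+h_i)·m_i + h_i·m_(i+1) = 6(Δ_i − Δ_(i-1)) read
  1·m_0 + 4·m_1 + 1·m_2 = 6(Δ_1 - Δ_0) = -48
  1·m_1 + 4·m_2 + 1·m_3 = 6(Δ_2 - Δ_1) = 0
Clamped end conditions give two more equations: 2h_0·m_0 + h_0·m_1 = 6(Δ_0 - s'(-1)) = 3 and h_2·m_2 + 2h_2·m_3 = 6(s'(2) - Δ_2) = 39.
Forward elimination and back-substitution give m_0 = 25/3, m_1 = -41/3, m_2 = -5/3, m_3 = 61/3.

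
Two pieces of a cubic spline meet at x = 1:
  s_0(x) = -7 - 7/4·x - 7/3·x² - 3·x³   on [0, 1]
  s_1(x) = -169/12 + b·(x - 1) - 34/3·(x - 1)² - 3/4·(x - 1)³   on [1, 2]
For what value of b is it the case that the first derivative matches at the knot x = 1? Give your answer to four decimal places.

-15.4167

s_0'(x) = -7/4 - 14/3·x - 9·x², so s_0'(1) = -185/12. On the right, s_1'(1) = b, so b = -185/12.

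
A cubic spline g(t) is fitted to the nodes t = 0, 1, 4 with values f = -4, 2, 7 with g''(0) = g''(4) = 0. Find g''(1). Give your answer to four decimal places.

-3.2500

With M_i denoting the second derivative at x_i, h_i = 1, 3, and Δ_i = (y_(i+1) − y_i)/h_i = 6, 5/3:
  1·M_0 + 8·M_1 + 3·M_2 = 6(Δ_1 - Δ_0) = -26
Natural end conditions: M_0 = M_2 = 0.
Hence M_0 = 0, M_1 = -13/4, M_2 = 0.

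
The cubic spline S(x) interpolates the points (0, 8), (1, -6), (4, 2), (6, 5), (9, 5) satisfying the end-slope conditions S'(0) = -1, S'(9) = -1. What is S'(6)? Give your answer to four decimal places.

-0.2669

Write σ_i for S''(x_i). With h_i = 1, 3, 2, 3 and divided differences Δ_i = -14, 8/3, 3/2, 0, the continuity of S' gives the tridiagonal system
  1·σ_0 + 8·σ_1 + 3·σ_2 = 6(Δ_1 - Δ_0) = 100
  3·σ_1 + 10·σ_2 + 2·σ_3 = 6(Δ_2 - Δ_1) = -7
  2·σ_2 + 10·σ_3 + 3·σ_4 = 6(Δ_3 - Δ_2) = -9
Clamped end conditions give two more equations: 2h_0·σ_0 + h_0·σ_1 = 6(Δ_0 - S'(0)) = -78 and h_3·σ_3 + 2h_3·σ_4 = 6(S'(9) - Δ_3) = -6.
Solving the tridiagonal system: σ_0 = -35213/708, σ_1 = 7601/354, σ_2 = -5201/708, σ_3 = 181/177, σ_4 = -535/354.
On [6, 9], S'(x) = b_3 + 2c_3·(x - 6) + 3d_3·(x - 6)² with b_3 = Δ_3 - h_3(2σ_3 + σ_4)/6 = -63/236, c_3 = σ_3/2 = 181/354, d_3 = (σ_4 - σ_3)/(6h_3) = -299/2124. So S'(6) = -63/236.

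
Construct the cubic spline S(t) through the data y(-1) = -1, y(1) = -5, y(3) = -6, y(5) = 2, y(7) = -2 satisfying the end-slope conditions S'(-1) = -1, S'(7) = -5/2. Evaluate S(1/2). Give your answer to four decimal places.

With m_i denoting the second derivative at x_i, h_i = 2, 2, 2, 2, and Δ_i = (y_(i+1) − y_i)/h_i = -2, -1/2, 4, -2:
  2·m_0 + 8·m_1 + 2·m_2 = 6(Δ_1 - Δ_0) = 9
  2·m_1 + 8·m_2 + 2·m_3 = 6(Δ_2 - Δ_1) = 27
  2·m_2 + 8·m_3 + 2·m_4 = 6(Δ_3 - Δ_2) = -36
Clamped end conditions give two more equations: 2h_0·m_0 + h_0·m_1 = 6(Δ_0 - S'(-1)) = -6 and h_3·m_3 + 2h_3·m_4 = 6(S'(7) - Δ_3) = -3.
Solving the tridiagonal system: m_0 = -93/56, m_1 = 9/28, m_2 = 39/8, m_3 = -177/28, m_4 = 135/56.
On [-1, 1], S(t) = -1 - 1·(t + 1) - 93/112·(t + 1)² + 37/224·(t + 1)³.
With (t + 1) = 3/2: S(1/2) = -6829/1792.

-3.8108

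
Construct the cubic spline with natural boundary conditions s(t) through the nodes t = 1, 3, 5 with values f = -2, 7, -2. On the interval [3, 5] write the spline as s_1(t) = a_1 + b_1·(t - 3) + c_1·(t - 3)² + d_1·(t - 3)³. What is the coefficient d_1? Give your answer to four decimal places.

Let m_i = s''(x_i). Step sizes h_i = 2, 2; slopes of the chords Δ_i = (y_(i+1) - y_i)/h_i = 9/2, -9/2.
  2·m_0 + 8·m_1 + 2·m_2 = 6(Δ_1 - Δ_0) = -54
Natural end conditions: m_0 = m_2 = 0.
Forward elimination and back-substitution give m_0 = 0, m_1 = -27/4, m_2 = 0.
On [3, 5], with s_1(t) = a_1 + b_1·(t - 3) + c_1·(t - 3)² + d_1·(t - 3)³: c_1 = m_1/2 = -27/8, d_1 = (m_2 - m_1)/(6h_1) = 9/16, b_1 = Δ_1 - h_1(2m_1 + m_2)/6 = 0.

0.5625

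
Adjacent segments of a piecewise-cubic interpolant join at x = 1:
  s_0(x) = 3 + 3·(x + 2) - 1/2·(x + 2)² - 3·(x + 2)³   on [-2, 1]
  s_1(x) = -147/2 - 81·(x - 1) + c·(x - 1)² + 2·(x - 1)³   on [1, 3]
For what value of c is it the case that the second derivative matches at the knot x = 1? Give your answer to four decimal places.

s_0''(x) = -1 - 18·(x + 2), so s_0''(1) = -55. On the right, s_1''(1) = 2c, so c = -55/2.

-27.5000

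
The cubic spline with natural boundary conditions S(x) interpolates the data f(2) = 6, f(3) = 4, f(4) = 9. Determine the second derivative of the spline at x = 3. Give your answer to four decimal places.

Let σ_i = S''(x_i). Step sizes h_i = 1, 1; slopes of the chords Δ_i = (y_(i+1) - y_i)/h_i = -2, 5.
  1·σ_0 + 4·σ_1 + 1·σ_2 = 6(Δ_1 - Δ_0) = 42
Natural end conditions: σ_0 = σ_2 = 0.
Forward elimination and back-substitution give σ_0 = 0, σ_1 = 21/2, σ_2 = 0.

10.5000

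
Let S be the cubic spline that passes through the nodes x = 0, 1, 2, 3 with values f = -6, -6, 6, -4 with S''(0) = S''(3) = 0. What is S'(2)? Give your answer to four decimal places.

Put M_i = S'' at the i-th knot. Here h = (1, 1, 1) and Δ = (0, 12, -10), so the interior equations h_(i-1)·M_(i-1) + 2(h_(i-1)+h_i)·M_i + h_i·M_(i+1) = 6(Δ_i − Δ_(i-1)) read
  1·M_0 + 4·M_1 + 1·M_2 = 6(Δ_1 - Δ_0) = 72
  1·M_1 + 4·M_2 + 1·M_3 = 6(Δ_2 - Δ_1) = -132
Natural end conditions: M_0 = M_3 = 0.
Forward elimination and back-substitution give M_0 = 0, M_1 = 28, M_2 = -40, M_3 = 0.
On [2, 3], S'(x) = b_2 + 2c_2·(x - 2) + 3d_2·(x - 2)² with b_2 = Δ_2 - h_2(2M_2 + M_3)/6 = 10/3, c_2 = M_2/2 = -20, d_2 = (M_3 - M_2)/(6h_2) = 20/3. So S'(2) = 10/3.

3.3333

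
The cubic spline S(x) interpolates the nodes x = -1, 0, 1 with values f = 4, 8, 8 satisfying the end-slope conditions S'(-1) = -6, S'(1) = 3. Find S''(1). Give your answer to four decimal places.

Put M_i = S'' at the i-th knot. Here h = (1, 1) and Δ = (4, 0), so the interior equations h_(i-1)·M_(i-1) + 2(h_(i-1)+h_i)·M_i + h_i·M_(i+1) = 6(Δ_i − Δ_(i-1)) read
  1·M_0 + 4·M_1 + 1·M_2 = 6(Δ_1 - Δ_0) = -24
Clamped end conditions give two more equations: 2h_0·M_0 + h_0·M_1 = 6(Δ_0 - S'(-1)) = 60 and h_1·M_1 + 2h_1·M_2 = 6(S'(1) - Δ_1) = 18.
Forward elimination and back-substitution give M_0 = 81/2, M_1 = -21, M_2 = 39/2.

19.5000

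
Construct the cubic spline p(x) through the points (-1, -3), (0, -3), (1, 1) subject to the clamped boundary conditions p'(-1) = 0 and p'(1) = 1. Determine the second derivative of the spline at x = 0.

Put m_i = p'' at the i-th knot. Here h = (1, 1) and Δ = (0, 4), so the interior equations h_(i-1)·m_(i-1) + 2(h_(i-1)+h_i)·m_i + h_i·m_(i+1) = 6(Δ_i − Δ_(i-1)) read
  1·m_0 + 4·m_1 + 1·m_2 = 6(Δ_1 - Δ_0) = 24
Clamped end conditions give two more equations: 2h_0·m_0 + h_0·m_1 = 6(Δ_0 - p'(-1)) = 0 and h_1·m_1 + 2h_1·m_2 = 6(p'(1) - Δ_1) = -18.
Forward elimination and back-substitution give m_0 = -11/2, m_1 = 11, m_2 = -29/2.

11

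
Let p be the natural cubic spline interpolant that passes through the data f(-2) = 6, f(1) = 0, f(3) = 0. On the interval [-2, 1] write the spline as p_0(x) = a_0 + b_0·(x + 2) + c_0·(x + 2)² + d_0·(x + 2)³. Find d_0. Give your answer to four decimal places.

With σ_i denoting the second derivative at x_i, h_i = 3, 2, and Δ_i = (y_(i+1) − y_i)/h_i = -2, 0:
  3·σ_0 + 10·σ_1 + 2·σ_2 = 6(Δ_1 - Δ_0) = 12
Natural end conditions: σ_0 = σ_2 = 0.
Hence σ_0 = 0, σ_1 = 6/5, σ_2 = 0.
On [-2, 1], with p_0(x) = a_0 + b_0·(x + 2) + c_0·(x + 2)² + d_0·(x + 2)³: c_0 = σ_0/2 = 0, d_0 = (σ_1 - σ_0)/(6h_0) = 1/15, b_0 = Δ_0 - h_0(2σ_0 + σ_1)/6 = -13/5.

0.0667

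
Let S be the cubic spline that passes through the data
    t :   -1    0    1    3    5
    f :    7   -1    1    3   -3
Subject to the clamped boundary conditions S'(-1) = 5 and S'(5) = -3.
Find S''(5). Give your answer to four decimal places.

0.9524

Put σ_i = S'' at the i-th knot. Here h = (1, 1, 2, 2) and Δ = (-8, 2, 1, -3), so the interior equations h_(i-1)·σ_(i-1) + 2(h_(i-1)+h_i)·σ_i + h_i·σ_(i+1) = 6(Δ_i − Δ_(i-1)) read
  1·σ_0 + 4·σ_1 + 1·σ_2 = 6(Δ_1 - Δ_0) = 60
  1·σ_1 + 6·σ_2 + 2·σ_3 = 6(Δ_2 - Δ_1) = -6
  2·σ_2 + 8·σ_3 + 2·σ_4 = 6(Δ_3 - Δ_2) = -24
Clamped end conditions give two more equations: 2h_0·σ_0 + h_0·σ_1 = 6(Δ_0 - S'(-1)) = -78 and h_3·σ_3 + 2h_3·σ_4 = 6(S'(5) - Δ_3) = 0.
Forward elimination and back-substitution give σ_0 = -1132/21, σ_1 = 626/21, σ_2 = -16/3, σ_3 = -40/21, σ_4 = 20/21.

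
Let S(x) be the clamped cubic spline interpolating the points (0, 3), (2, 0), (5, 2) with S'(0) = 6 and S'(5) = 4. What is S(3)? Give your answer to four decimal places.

With M_i denoting the second derivative at x_i, h_i = 2, 3, and Δ_i = (y_(i+1) − y_i)/h_i = -3/2, 2/3:
  2·M_0 + 10·M_1 + 3·M_2 = 6(Δ_1 - Δ_0) = 13
Clamped end conditions give two more equations: 2h_0·M_0 + h_0·M_1 = 6(Δ_0 - S'(0)) = -45 and h_1·M_1 + 2h_1·M_2 = 6(S'(5) - Δ_1) = 20.
Hence M_0 = -259/20, M_1 = 17/5, M_2 = 49/30.
On [2, 5], S(x) = 0 - 71/20·(x - 2) + 17/10·(x - 2)² - 53/540·(x - 2)³.
With (x - 2) = 1: S(3) = -263/135.

-1.9481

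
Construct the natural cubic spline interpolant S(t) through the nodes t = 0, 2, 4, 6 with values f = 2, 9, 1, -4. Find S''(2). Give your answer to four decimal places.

Let σ_i = S''(x_i). Step sizes h_i = 2, 2, 2; slopes of the chords Δ_i = (y_(i+1) - y_i)/h_i = 7/2, -4, -5/2.
  2·σ_0 + 8·σ_1 + 2·σ_2 = 6(Δ_1 - Δ_0) = -45
  2·σ_1 + 8·σ_2 + 2·σ_3 = 6(Δ_2 - Δ_1) = 9
Natural end conditions: σ_0 = σ_3 = 0.
Solving the tridiagonal system: σ_0 = 0, σ_1 = -63/10, σ_2 = 27/10, σ_3 = 0.

-6.3000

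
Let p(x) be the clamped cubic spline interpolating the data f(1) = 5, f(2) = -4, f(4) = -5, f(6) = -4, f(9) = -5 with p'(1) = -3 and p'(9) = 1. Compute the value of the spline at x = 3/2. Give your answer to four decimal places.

1.2046

Let σ_i = p''(x_i). Step sizes h_i = 1, 2, 2, 3; slopes of the chords Δ_i = (y_(i+1) - y_i)/h_i = -9, -1/2, 1/2, -1/3.
  1·σ_0 + 6·σ_1 + 2·σ_2 = 6(Δ_1 - Δ_0) = 51
  2·σ_1 + 8·σ_2 + 2·σ_3 = 6(Δ_2 - Δ_1) = 6
  2·σ_2 + 10·σ_3 + 3·σ_4 = 6(Δ_3 - Δ_2) = -5
Clamped end conditions give two more equations: 2h_0·σ_0 + h_0·σ_1 = 6(Δ_0 - p'(1)) = -36 and h_3·σ_3 + 2h_3·σ_4 = 6(p'(9) - Δ_3) = 8.
Solving the tridiagonal system: σ_0 = -2621/106, σ_1 = 713/53, σ_2 = -529/212, σ_3 = -25/53, σ_4 = 499/318.
On [1, 2], p(x) = 5 - 3·(x - 1) - 2621/212·(x - 1)² + 1349/212·(x - 1)³.
With (x - 1) = 1/2: p(3/2) = 2043/1696.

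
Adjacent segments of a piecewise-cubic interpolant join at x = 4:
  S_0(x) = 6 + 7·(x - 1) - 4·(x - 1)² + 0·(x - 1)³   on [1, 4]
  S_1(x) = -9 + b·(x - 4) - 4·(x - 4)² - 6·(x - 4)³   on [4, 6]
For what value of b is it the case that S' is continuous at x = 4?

S_0'(x) = 7 - 8·(x - 1) + 0·(x - 1)², so S_0'(4) = -17. On the right, S_1'(4) = b, so b = -17.

-17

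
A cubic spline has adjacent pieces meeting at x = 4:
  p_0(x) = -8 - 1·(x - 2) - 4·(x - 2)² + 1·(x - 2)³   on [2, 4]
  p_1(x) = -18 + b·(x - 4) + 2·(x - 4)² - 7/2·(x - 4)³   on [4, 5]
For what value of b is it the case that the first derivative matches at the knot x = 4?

-5

p_0'(x) = -1 - 8·(x - 2) + 3·(x - 2)², so p_0'(4) = -5. On the right, p_1'(4) = b, so b = -5.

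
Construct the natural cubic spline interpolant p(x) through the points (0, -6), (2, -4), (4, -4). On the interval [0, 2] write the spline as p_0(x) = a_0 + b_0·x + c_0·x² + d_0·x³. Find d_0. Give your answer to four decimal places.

-0.0625

Let σ_i = p''(x_i). Step sizes h_i = 2, 2; slopes of the chords Δ_i = (y_(i+1) - y_i)/h_i = 1, 0.
  2·σ_0 + 8·σ_1 + 2·σ_2 = 6(Δ_1 - Δ_0) = -6
Natural end conditions: σ_0 = σ_2 = 0.
Hence σ_0 = 0, σ_1 = -3/4, σ_2 = 0.
On [0, 2], with p_0(x) = a_0 + b_0·x + c_0·x² + d_0·x³: c_0 = σ_0/2 = 0, d_0 = (σ_1 - σ_0)/(6h_0) = -1/16, b_0 = Δ_0 - h_0(2σ_0 + σ_1)/6 = 5/4.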